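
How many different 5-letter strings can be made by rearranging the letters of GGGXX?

10

Letter multiplicities in GGGXX: G×3, X×2.
The number of distinct arrangements is 5!/(3!·2!) = 120/12 = 10.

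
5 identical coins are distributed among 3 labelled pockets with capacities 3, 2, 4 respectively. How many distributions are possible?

Ignoring the caps, the number of non-negative solutions to x_1+…+x_3 = 5 is C(7,2) = 21.
Subtract solutions that violate a single cap (substitute x_i' = x_i − (cap_i+1)): x_1 ≥ 4 gives C(3,2) = 3; x_2 ≥ 3 gives C(4,2) = 6; x_3 ≥ 5 gives C(2,2) = 1. Together 10.
No two caps can be exceeded simultaneously, so the pair terms are all 0.
By inclusion–exclusion the count is 21 − 10 + 0 = 11.

11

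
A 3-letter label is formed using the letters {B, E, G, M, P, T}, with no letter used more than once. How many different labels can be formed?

120

With no repetition, fill the 3 letters in order: 6 choices, then 5, down to 4.
That product is 6 × 5 × 4 = 120.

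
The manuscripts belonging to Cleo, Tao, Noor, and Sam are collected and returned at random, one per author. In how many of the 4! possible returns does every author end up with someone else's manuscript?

Count assignments avoiding every fixed point. For any j of the 4 authors fixed to their own manuscript, the other 4−j can be arranged in (4−j)! ways.
By inclusion–exclusion this is Σ_{j=0}^{4} (−1)^j C(4,j)·(4−j)!.
Computing: 24 − 24 + 12 − 4 + 1 = 9.

9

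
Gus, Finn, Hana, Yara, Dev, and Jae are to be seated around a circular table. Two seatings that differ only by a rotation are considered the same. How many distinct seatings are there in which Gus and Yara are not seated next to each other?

72

All circular seatings of 6 people number (5)! = 120.
Seatings with Gus beside Yara: treat them as a block with 2 internal orders, giving 2 × (4)! = 48.
Subtracting, 120 − 48 = 72.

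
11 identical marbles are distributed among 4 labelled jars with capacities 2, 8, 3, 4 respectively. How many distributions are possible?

By stars and bars, unrestricted non-negative solutions to x_1+…+x_4 = 11 number C(11+3,3) = 364.
Subtract solutions that violate a single cap (substitute x_i' = x_i − (cap_i+1)): x_1 ≥ 3 gives C(11,3) = 165; x_2 ≥ 9 gives C(5,3) = 10; x_3 ≥ 4 gives C(10,3) = 120; x_4 ≥ 5 gives C(9,3) = 84. Together 379.
Add back pairs where two caps are both exceeded: 0 + 35 + 20 + 0 + 0 + 10 = 65.
By inclusion–exclusion the count is 364 − 379 + 65 = 50.

50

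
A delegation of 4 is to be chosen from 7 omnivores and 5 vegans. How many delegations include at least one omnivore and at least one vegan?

455

With no constraint there are C(12,4) = 495 possible selections.
Subtract selections that omit an entire group: no omnivores → C(5,4) = 5; no vegans → C(7,4) = 35.
Both groups omitted at once is impossible, so 495 − 40 = 455.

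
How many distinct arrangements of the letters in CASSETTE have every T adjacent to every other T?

1260

Treat the 2 copies of T as a single block. The multiset to arrange is then {TT, A, C, E, E, S, S}, 7 items in all.
That gives (7)!/(2!·2!) = 1260 arrangements.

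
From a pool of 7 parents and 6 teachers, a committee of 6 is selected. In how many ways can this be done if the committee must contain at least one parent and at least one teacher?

With no constraint there are C(13,6) = 1716 possible selections.
Subtract selections that omit an entire group: no parents → C(6,6) = 1; no teachers → C(7,6) = 7.
Both groups omitted at once is impossible, so 1716 − 8 = 1708.

1708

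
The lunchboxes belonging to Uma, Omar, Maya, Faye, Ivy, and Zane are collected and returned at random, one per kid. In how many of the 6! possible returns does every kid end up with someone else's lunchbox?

This is the derangement count D_6: permutations of 6 items with no fixed point.
By inclusion–exclusion this is Σ_{j=0}^{6} (−1)^j C(6,j)·(6−j)!.
Computing: 720 − 720 + 360 − 120 + 30 − 6 + 1 = 265.

265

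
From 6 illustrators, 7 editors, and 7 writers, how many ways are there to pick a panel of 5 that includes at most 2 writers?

12298

Split by how many writers are chosen (0 through 2).
Sum: C(7,0)·C(13,5) + C(7,1)·C(13,4) + C(7,2)·C(13,3) = 1287 + 5005 + 6006 = 12298.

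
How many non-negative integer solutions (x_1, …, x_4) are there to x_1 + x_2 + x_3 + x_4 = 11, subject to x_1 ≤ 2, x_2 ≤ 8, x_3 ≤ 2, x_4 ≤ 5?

By stars and bars, unrestricted non-negative solutions to x_1+…+x_4 = 11 number C(11+3,3) = 364.
Subtract solutions that violate a single cap (substitute x_i' = x_i − (cap_i+1)): x_1 ≥ 3 gives C(11,3) = 165; x_2 ≥ 9 gives C(5,3) = 10; x_3 ≥ 3 gives C(11,3) = 165; x_4 ≥ 6 gives C(8,3) = 56. Together 396.
Add back pairs where two caps are both exceeded: 0 + 56 + 10 + 0 + 0 + 10 = 76.
By inclusion–exclusion the count is 364 − 396 + 76 = 44.

44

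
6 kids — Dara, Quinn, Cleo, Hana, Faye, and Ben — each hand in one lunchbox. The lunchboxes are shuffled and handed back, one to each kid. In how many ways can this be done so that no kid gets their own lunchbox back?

Count assignments avoiding every fixed point. For any j of the 6 kids fixed to their own lunchbox, the other 6−j can be arranged in (6−j)! ways.
By inclusion–exclusion this is Σ_{j=0}^{6} (−1)^j C(6,j)·(6−j)!.
Computing: 720 − 720 + 360 − 120 + 30 − 6 + 1 = 265.

265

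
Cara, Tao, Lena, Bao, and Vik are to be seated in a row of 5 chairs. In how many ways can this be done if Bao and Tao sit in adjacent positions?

Glue Bao and Tao into one block (2 internal orders), leaving 4 units to arrange in a row.
That gives 2 × 4! = 2 × 24 = 48.

48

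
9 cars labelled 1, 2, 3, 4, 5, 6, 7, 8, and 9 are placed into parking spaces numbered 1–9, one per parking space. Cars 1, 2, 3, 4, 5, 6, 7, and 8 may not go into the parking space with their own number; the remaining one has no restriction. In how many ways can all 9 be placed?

Let Aᵢ (for 1 ≤ i ≤ 8) be the placements that put car i in its forbidden parking space. Any j of these fix j positions, leaving (9−j)! ways to fill the rest, and there are C(8,j) ways to pick which j.
By inclusion–exclusion, the number of valid placements is Σ_{j=0}^{8} (−1)^j C(8,j)·(9−j)!.
Computing: 362880 − 322560 + 141120 − 40320 + 8400 − 1344 + 168 − 16 + 1 = 148329.

148329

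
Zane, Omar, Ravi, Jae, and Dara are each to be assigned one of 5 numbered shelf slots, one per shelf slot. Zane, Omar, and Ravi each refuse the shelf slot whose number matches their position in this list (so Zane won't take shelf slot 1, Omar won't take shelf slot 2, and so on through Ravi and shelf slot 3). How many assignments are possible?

Let Aᵢ (for i ∈ {1, 2, 3}) be the placements that put person i in their forbidden shelf slot. Any j of these fix j positions, leaving (5−j)! ways to fill the rest, and there are C(3,j) ways to pick which j.
By inclusion–exclusion, the number of valid placements is Σ_{j=0}^{3} (−1)^j C(3,j)·(5−j)!.
Computing: 120 − 72 + 18 − 2 = 64.

64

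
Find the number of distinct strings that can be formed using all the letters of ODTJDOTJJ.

7560

The 9 letters of ODTJDOTJJ have repeats: D appearing twice, J appearing 3 times, O appearing twice, and T appearing twice.
The number of distinct arrangements is 9!/(3!·2!·2!·2!) = 362880/48 = 7560.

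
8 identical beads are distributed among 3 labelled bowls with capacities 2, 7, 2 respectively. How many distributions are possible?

By stars and bars, unrestricted non-negative solutions to x_1+…+x_3 = 8 number C(8+2,2) = 45.
Subtract solutions that violate a single cap (substitute x_i' = x_i − (cap_i+1)): x_1 ≥ 3 gives C(7,2) = 21; x_2 ≥ 8 gives C(2,2) = 1; x_3 ≥ 3 gives C(7,2) = 21. Together 43.
Add back pairs where two caps are both exceeded: 0 + 6 + 0 = 6.
By inclusion–exclusion the count is 45 − 43 + 6 = 8.

8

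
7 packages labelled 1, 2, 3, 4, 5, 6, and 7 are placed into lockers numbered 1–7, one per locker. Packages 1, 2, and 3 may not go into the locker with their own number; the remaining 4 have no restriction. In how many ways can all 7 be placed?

Let Aᵢ (for i ∈ {1, 2, 3}) be the placements that put package i in its forbidden locker. Any j of these fix j positions, leaving (7−j)! ways to fill the rest, and there are C(3,j) ways to pick which j.
By inclusion–exclusion, the number of valid placements is Σ_{j=0}^{3} (−1)^j C(3,j)·(7−j)!.
Computing: 5040 − 2160 + 360 − 24 = 3216.

3216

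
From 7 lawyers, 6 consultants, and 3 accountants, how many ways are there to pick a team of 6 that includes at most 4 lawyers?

Split by how many lawyers are chosen (0 through 4).
Sum: C(7,0)·C(9,6) + C(7,1)·C(9,5) + C(7,2)·C(9,4) + C(7,3)·C(9,3) + C(7,4)·C(9,2) = 84 + 882 + 2646 + 2940 + 1260 = 7812.

7812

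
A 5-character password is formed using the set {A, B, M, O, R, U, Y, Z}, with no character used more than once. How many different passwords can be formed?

6720

Choose and order 5 of the 8 symbols: the first character has 8 options, the next 7, and so on down to 4.
8 × 7 × 6 × 5 × 4 = 6720.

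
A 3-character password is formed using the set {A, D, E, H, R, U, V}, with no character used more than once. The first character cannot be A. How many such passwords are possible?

180

The first character has 7−1 = 6 choices (anything except A).
The remaining 2 characters are filled from the other 6 symbols without repetition: 6 × 5 = 30.
Total: 6 × 30 = 180.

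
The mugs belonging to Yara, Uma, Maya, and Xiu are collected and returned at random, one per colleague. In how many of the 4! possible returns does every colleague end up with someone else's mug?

Let Aᵢ be the assignments in which colleague i gets their own mug. We want the size of the complement of A₁∪…∪A_4.
By inclusion–exclusion this is Σ_{j=0}^{4} (−1)^j C(4,j)·(4−j)!.
Computing: 24 − 24 + 12 − 4 + 1 = 9.

9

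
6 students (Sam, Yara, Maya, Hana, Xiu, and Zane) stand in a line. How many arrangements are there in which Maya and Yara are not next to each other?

There are 6! = 720 arrangements in all. If Maya and Yara are adjacent, merging them into one block gives 2·(5)! = 240 arrangements.
So 720 − 240 = 480 arrangements keep them apart.

480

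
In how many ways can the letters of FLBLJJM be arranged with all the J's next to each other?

360

Treat the 2 copies of J as a single block. The multiset to arrange is then {JJ, B, F, L, L, M}, 6 items in all.
That gives (6)!/(2!) = 360 arrangements.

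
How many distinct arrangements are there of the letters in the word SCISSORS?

1680

The 8 letters of SCISSORS have repeats: S appearing 4 times.
The number of distinct arrangements is 8!/(4!) = 40320/24 = 1680.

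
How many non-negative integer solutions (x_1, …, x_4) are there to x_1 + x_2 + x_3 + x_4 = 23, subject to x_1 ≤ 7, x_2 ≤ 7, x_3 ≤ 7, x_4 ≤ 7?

By stars and bars, unrestricted non-negative solutions to x_1+…+x_4 = 23 number C(23+3,3) = 2600.
Subtract solutions that violate a single cap (substitute x_i' = x_i − (cap_i+1)): x_1 ≥ 8 gives C(18,3) = 816; x_2 ≥ 8 gives C(18,3) = 816; x_3 ≥ 8 gives C(18,3) = 816; x_4 ≥ 8 gives C(18,3) = 816. Together 3264.
Add back pairs where two caps are both exceeded: 120 + 120 + 120 + 120 + 120 + 120 = 720.
By inclusion–exclusion the count is 2600 − 3264 + 720 = 56.

56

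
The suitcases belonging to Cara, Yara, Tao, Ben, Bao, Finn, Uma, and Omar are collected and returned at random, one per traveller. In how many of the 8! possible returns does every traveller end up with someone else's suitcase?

14833

Let Aᵢ be the assignments in which traveller i gets their own suitcase. We want the size of the complement of A₁∪…∪A_8.
By inclusion–exclusion this is Σ_{j=0}^{8} (−1)^j C(8,j)·(8−j)!.
Computing: 40320 − 40320 + 20160 − 6720 + 1680 − 336 + 56 − 8 + 1 = 14833.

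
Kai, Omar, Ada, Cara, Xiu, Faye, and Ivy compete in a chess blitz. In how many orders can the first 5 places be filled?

There are 7 choices for 1st place, 6 for 2nd, and so on down to 3 for position 5.
That gives 7 × 6 × 5 × 4 × 3 = 2520.

2520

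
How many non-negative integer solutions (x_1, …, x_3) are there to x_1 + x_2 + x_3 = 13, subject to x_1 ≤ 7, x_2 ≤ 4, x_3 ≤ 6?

By stars and bars, unrestricted non-negative solutions to x_1+…+x_3 = 13 number C(13+2,2) = 105.
Subtract solutions that violate a single cap (substitute x_i' = x_i − (cap_i+1)): x_1 ≥ 8 gives C(7,2) = 21; x_2 ≥ 5 gives C(10,2) = 45; x_3 ≥ 7 gives C(8,2) = 28. Together 94.
Add back pairs where two caps are both exceeded: 1 + 0 + 3 = 4.
By inclusion–exclusion the count is 105 − 94 + 4 = 15.

15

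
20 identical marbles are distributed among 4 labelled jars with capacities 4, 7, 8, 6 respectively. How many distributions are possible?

55

By stars and bars, unrestricted non-negative solutions to x_1+…+x_4 = 20 number C(20+3,3) = 1771.
Subtract solutions that violate a single cap (substitute x_i' = x_i − (cap_i+1)): x_1 ≥ 5 gives C(18,3) = 816; x_2 ≥ 8 gives C(15,3) = 455; x_3 ≥ 9 gives C(14,3) = 364; x_4 ≥ 7 gives C(16,3) = 560. Together 2195.
Add back pairs where two caps are both exceeded: 120 + 84 + 165 + 20 + 56 + 35 = 480.
Subtract triples: 0 + 1 + 0 + 0 = 1.
By inclusion–exclusion the count is 1771 − 2195 + 480 − 1 = 55.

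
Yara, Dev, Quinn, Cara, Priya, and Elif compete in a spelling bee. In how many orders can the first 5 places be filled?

This is an ordered selection of 5 from 6: P(6,5).
That gives 6 × 5 × 4 × 3 × 2 = 720.

720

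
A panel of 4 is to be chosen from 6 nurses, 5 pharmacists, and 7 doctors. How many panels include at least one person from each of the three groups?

Unrestricted: C(18,4) = 3060 ways to pick any 4 of the 18.
Selections missing a whole group: no nurses → C(12,4) = 495; no pharmacists → C(13,4) = 715; no doctors → C(11,4) = 330.
Add back selections omitting two groups (i.e. drawn from a single group): C(6,4) + C(5,4) + C(7,4) = 55.
By inclusion–exclusion: 3060 − 1540 + 55 = 1575.

1575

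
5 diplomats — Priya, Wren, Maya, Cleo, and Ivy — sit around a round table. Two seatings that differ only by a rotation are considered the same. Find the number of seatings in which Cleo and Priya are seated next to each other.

Glue Cleo and Priya into a block (2 internal orders). Seating 4 units around a circle gives (3)! arrangements.
So 2 × (3)! = 2 × 6 = 12.

12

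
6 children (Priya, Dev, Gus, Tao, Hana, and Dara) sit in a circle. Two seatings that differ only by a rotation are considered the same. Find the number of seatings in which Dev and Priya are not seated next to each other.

All circular seatings of 6 people number (5)! = 120.
Seatings with Dev beside Priya: treat them as a block with 2 internal orders, giving 2 × (4)! = 48.
Subtracting, 120 − 48 = 72.

72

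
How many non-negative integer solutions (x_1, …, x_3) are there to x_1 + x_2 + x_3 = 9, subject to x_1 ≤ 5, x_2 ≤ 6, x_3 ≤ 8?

By stars and bars, unrestricted non-negative solutions to x_1+…+x_3 = 9 number C(9+2,2) = 55.
Subtract solutions that violate a single cap (substitute x_i' = x_i − (cap_i+1)): x_1 ≥ 6 gives C(5,2) = 10; x_2 ≥ 7 gives C(4,2) = 6; x_3 ≥ 9 gives C(2,2) = 1. Together 17.
No two caps can be exceeded simultaneously, so the pair terms are all 0.
By inclusion–exclusion the count is 55 − 17 + 0 = 38.

38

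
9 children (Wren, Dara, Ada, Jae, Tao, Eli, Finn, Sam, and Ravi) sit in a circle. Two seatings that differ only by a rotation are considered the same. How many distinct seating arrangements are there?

40320

Around a circle, 9 distinct people have 9!/9 = (8)! = 40320 rotationally distinct seatings.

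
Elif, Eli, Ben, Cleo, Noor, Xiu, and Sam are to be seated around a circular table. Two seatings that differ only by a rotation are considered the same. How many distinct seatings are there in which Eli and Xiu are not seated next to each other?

480

Without the restriction there are (6)! = 720 seatings.
Those with Eli next to Xiu: fuse the pair into one unit and seat 6 units around a circle — 2·(5)! = 240.
Subtracting, 720 − 240 = 480.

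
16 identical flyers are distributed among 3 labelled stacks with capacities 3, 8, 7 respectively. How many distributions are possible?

By stars and bars, unrestricted non-negative solutions to x_1+…+x_3 = 16 number C(16+2,2) = 153.
Subtract solutions that violate a single cap (substitute x_i' = x_i − (cap_i+1)): x_1 ≥ 4 gives C(14,2) = 91; x_2 ≥ 9 gives C(9,2) = 36; x_3 ≥ 8 gives C(10,2) = 45. Together 172.
Add back pairs where two caps are both exceeded: 10 + 15 + 0 = 25.
By inclusion–exclusion the count is 153 − 172 + 25 = 6.

6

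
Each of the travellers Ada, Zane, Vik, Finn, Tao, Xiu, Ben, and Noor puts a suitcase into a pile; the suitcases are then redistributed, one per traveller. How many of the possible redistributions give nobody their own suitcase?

Count assignments avoiding every fixed point. For any j of the 8 travellers fixed to their own suitcase, the other 8−j can be arranged in (8−j)! ways.
By inclusion–exclusion this is Σ_{j=0}^{8} (−1)^j C(8,j)·(8−j)!.
Computing: 40320 − 40320 + 20160 − 6720 + 1680 − 336 + 56 − 8 + 1 = 14833.

14833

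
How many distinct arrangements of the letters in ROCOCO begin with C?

Fix C in the first position and arrange the remaining 5 letters.
Those 5 letters have O appearing 3 times, giving (5)!/(3!) = 20.

20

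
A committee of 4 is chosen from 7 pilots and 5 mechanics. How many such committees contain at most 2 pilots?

285

Split by how many pilots are chosen (0 through 2).
Sum: C(7,0)·C(5,4) + C(7,1)·C(5,3) + C(7,2)·C(5,2) = 5 + 70 + 210 = 285.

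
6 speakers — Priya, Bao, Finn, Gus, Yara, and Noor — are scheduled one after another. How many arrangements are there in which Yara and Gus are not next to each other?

Of the 6! = 720 arrangements, those with Yara and Gus adjacent number 2 × 5! = 240 (treat the pair as a block with 2 internal orders).
So 720 − 240 = 480 arrangements keep them apart.

480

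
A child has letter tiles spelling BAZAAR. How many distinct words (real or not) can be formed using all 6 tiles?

120

BAZAAR has 6 letters with A appearing 3 times.
The number of distinct arrangements is 6!/(3!) = 720/6 = 120.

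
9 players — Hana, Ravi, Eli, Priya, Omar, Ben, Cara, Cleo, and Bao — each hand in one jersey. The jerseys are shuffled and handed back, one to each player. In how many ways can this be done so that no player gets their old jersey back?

133496

Count assignments avoiding every fixed point. For any j of the 9 players fixed to their old jersey, the other 9−j can be arranged in (9−j)! ways.
By inclusion–exclusion this is Σ_{j=0}^{9} (−1)^j C(9,j)·(9−j)!.
Computing: 362880 − 362880 + 181440 − 60480 + 15120 − 3024 + 504 − 72 + 9 − 1 = 133496.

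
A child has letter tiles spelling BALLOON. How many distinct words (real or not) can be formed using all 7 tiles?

Letter multiplicities in BALLOON: A×1, B×1, L×2, N×1, O×2.
The number of distinct arrangements is 7!/(2!·2!) = 5040/4 = 1260.

1260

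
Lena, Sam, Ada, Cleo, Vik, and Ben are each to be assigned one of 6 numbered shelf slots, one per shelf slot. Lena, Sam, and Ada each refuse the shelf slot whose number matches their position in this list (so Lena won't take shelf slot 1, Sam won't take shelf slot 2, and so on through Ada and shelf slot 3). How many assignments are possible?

Let Aᵢ (for i ∈ {1, 2, 3}) be the placements that put person i in their forbidden shelf slot. Any j of these fix j positions, leaving (6−j)! ways to fill the rest, and there are C(3,j) ways to pick which j.
By inclusion–exclusion, the number of valid placements is Σ_{j=0}^{3} (−1)^j C(3,j)·(6−j)!.
Computing: 720 − 360 + 72 − 6 = 426.

426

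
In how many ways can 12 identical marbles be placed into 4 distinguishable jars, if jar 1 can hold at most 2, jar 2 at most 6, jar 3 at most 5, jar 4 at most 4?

45

Without the upper bounds there are C(15,3) = 455 ways to split 12 among 4 jars.
Subtract solutions that violate a single cap (substitute x_i' = x_i − (cap_i+1)): x_1 ≥ 3 gives C(12,3) = 220; x_2 ≥ 7 gives C(8,3) = 56; x_3 ≥ 6 gives C(9,3) = 84; x_4 ≥ 5 gives C(10,3) = 120. Together 480.
Add back pairs where two caps are both exceeded: 10 + 20 + 35 + 0 + 1 + 4 = 70.
By inclusion–exclusion the count is 455 − 480 + 70 = 45.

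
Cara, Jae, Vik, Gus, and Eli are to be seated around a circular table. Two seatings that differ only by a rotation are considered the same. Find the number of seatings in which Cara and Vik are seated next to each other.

12

Glue Cara and Vik into a block (2 internal orders). Seating 4 units around a circle gives (3)! arrangements.
So 2 × (3)! = 2 × 6 = 12.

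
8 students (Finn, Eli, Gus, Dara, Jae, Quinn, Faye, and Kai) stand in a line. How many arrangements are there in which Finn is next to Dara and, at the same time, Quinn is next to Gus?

2880

Treat {Finn,Dara} as one block (2 orders) and {Quinn,Gus} as another (2 orders).
That leaves 6 units to arrange: 2 × 2 × 6! = 4 × 720 = 2880.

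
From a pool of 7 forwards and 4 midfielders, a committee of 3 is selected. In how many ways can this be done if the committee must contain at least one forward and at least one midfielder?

126

Total 3-person selections from all 11: C(11,3) = 165.
Selections missing a whole group: no forwards → C(4,3) = 4; no midfielders → C(7,3) = 35.
Both groups omitted at once is impossible, so 165 − 39 = 126.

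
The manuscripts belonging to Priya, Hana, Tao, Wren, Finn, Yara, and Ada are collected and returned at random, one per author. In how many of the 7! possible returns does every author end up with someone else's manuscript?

This is the derangement count D_7: permutations of 7 items with no fixed point.
By inclusion–exclusion this is Σ_{j=0}^{7} (−1)^j C(7,j)·(7−j)!.
Computing: 5040 − 5040 + 2520 − 840 + 210 − 42 + 7 − 1 = 1854.

1854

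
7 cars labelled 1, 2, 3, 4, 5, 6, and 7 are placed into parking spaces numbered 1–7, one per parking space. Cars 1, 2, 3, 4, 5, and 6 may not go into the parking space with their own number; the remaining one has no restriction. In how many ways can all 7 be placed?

Let Aᵢ (for 1 ≤ i ≤ 6) be the placements that put car i in its forbidden parking space. Any j of these fix j positions, leaving (7−j)! ways to fill the rest, and there are C(6,j) ways to pick which j.
By inclusion–exclusion, the number of valid placements is Σ_{j=0}^{6} (−1)^j C(6,j)·(7−j)!.
Computing: 5040 − 4320 + 1800 − 480 + 90 − 12 + 1 = 2119.

2119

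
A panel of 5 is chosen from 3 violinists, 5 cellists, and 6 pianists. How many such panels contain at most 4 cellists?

2001

Split by how many cellists are chosen (0 through 4).
Sum: C(5,0)·C(9,5) + C(5,1)·C(9,4) + C(5,2)·C(9,3) + C(5,3)·C(9,2) + C(5,4)·C(9,1) = 126 + 630 + 840 + 360 + 45 = 2001.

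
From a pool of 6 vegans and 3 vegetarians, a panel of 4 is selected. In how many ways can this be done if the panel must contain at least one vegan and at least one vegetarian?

111

Total 4-person selections from all 9: C(9,4) = 126.
Subtract selections that omit an entire group: no vegans → C(3,4) = 0; no vegetarians → C(6,4) = 15.
Both groups omitted at once is impossible, so 126 − 15 = 111.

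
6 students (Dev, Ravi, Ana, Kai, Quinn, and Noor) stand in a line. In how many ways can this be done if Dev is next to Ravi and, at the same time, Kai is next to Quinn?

Treat {Dev,Ravi} as one block (2 orders) and {Kai,Quinn} as another (2 orders).
That leaves 4 units to arrange: 2 × 2 × 4! = 4 × 24 = 96.

96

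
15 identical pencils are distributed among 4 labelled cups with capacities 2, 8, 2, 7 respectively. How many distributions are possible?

By stars and bars, unrestricted non-negative solutions to x_1+…+x_4 = 15 number C(15+3,3) = 816.
Subtract solutions that violate a single cap (substitute x_i' = x_i − (cap_i+1)): x_1 ≥ 3 gives C(15,3) = 455; x_2 ≥ 9 gives C(9,3) = 84; x_3 ≥ 3 gives C(15,3) = 455; x_4 ≥ 8 gives C(10,3) = 120. Together 1114.
Add back pairs where two caps are both exceeded: 20 + 220 + 35 + 20 + 0 + 35 = 330.
Subtract triples: 1 + 0 + 4 + 0 = 5.
By inclusion–exclusion the count is 816 − 1114 + 330 − 5 = 27.

27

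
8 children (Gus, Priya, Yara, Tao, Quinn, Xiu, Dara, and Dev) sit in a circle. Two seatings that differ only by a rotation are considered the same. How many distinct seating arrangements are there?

5040

Fix one person's seat to break rotational symmetry; the remaining 7 people can be arranged in (7)! = 5040 ways.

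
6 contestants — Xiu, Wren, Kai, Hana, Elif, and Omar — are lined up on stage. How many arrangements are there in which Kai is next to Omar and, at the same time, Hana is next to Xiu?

Treat {Kai,Omar} as one block (2 orders) and {Hana,Xiu} as another (2 orders).
That leaves 4 units to arrange: 2 × 2 × 4! = 4 × 24 = 96.

96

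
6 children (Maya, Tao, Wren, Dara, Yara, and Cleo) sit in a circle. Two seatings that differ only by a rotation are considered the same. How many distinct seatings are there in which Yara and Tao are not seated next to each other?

Without the restriction there are (5)! = 120 seatings.
Those with Yara next to Tao: fuse the pair into one unit and seat 5 units around a circle — 2·(4)! = 48.
Subtracting, 120 − 48 = 72.

72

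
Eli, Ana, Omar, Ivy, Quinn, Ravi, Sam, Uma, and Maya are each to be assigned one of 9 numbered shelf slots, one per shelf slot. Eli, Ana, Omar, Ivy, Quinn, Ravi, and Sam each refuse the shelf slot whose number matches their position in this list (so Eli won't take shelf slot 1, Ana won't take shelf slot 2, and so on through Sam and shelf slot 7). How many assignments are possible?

165016

Let Aᵢ (for 1 ≤ i ≤ 7) be the placements that put person i in their forbidden shelf slot. Any j of these fix j positions, leaving (9−j)! ways to fill the rest, and there are C(7,j) ways to pick which j.
By inclusion–exclusion, the number of valid placements is Σ_{j=0}^{7} (−1)^j C(7,j)·(9−j)!.
Computing: 362880 − 282240 + 105840 − 25200 + 4200 − 504 + 42 − 2 = 165016.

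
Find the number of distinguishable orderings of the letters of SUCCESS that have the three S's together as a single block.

Treat the 3 copies of S as a single block. The multiset to arrange is then {SSS, C, C, E, U}, 5 items in all.
That gives (5)!/(2!) = 60 arrangements.

60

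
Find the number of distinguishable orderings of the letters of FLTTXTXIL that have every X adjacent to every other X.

Treat the 2 copies of X as a single block. The multiset to arrange is then {XX, F, I, L, L, T, T, T}, 8 items in all.
That gives (8)!/(3!·2!) = 3360 arrangements.

3360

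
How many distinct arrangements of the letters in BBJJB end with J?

Fix J in the last position and arrange the remaining 4 letters.
Those 4 letters have B appearing 3 times, giving (4)!/(3!) = 4.

4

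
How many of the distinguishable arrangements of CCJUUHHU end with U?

630

With the last slot taken by U, it remains to arrange the other 7 letters (CCJUHHU).
Those 7 letters have C appearing twice, H appearing twice, and U appearing twice, giving (7)!/(2!·2!·2!) = 630.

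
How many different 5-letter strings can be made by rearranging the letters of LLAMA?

Letter multiplicities in LLAMA: A×2, L×2, M×1.
So there are 5! / (2!·2!) = 30 distinguishable arrangements.

30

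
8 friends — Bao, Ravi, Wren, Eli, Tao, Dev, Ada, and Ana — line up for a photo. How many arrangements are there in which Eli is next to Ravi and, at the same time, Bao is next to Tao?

Treat {Eli,Ravi} as one block (2 orders) and {Bao,Tao} as another (2 orders).
That leaves 6 units to arrange: 2 × 2 × 6! = 4 × 720 = 2880.

2880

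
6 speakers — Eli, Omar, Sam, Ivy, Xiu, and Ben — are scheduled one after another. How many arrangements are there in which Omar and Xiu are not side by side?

There are 6! = 720 arrangements in all. If Omar and Xiu are adjacent, merging them into one block gives 2·(5)! = 240 arrangements.
So 720 − 240 = 480 arrangements keep them apart.

480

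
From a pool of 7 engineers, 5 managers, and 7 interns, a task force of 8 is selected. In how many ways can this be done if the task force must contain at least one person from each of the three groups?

Unrestricted: C(19,8) = 75582 ways to pick any 8 of the 19.
Subtract selections that omit an entire group: no engineers → C(12,8) = 495; no managers → C(14,8) = 3003; no interns → C(12,8) = 495.
Add back selections omitting two groups (i.e. drawn from a single group): C(7,8) + C(5,8) + C(7,8) = 0.
By inclusion–exclusion: 75582 − 3993 + 0 = 71589.

71589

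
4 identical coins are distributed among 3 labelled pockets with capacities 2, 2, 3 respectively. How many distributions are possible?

Ignoring the caps, the number of non-negative solutions to x_1+…+x_3 = 4 is C(6,2) = 15.
Subtract solutions that violate a single cap (substitute x_i' = x_i − (cap_i+1)): x_1 ≥ 3 gives C(3,2) = 3; x_2 ≥ 3 gives C(3,2) = 3; x_3 ≥ 4 gives C(2,2) = 1. Together 7.
No two caps can be exceeded simultaneously, so the pair terms are all 0.
By inclusion–exclusion the count is 15 − 7 + 0 = 8.

8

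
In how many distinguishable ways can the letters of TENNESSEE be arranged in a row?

3780

TENNESSEE has 9 letters with E appearing 4 times, N appearing twice, and S appearing twice.
So there are 9! / (4!·2!·2!) = 3780 distinguishable arrangements.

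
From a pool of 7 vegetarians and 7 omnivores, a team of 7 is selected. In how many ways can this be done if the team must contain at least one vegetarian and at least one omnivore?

Unrestricted: C(14,7) = 3432 ways to pick any 7 of the 14.
Selections missing a whole group: no vegetarians → C(7,7) = 1; no omnivores → C(7,7) = 1.
Both groups omitted at once is impossible, so 3432 − 2 = 3430.

3430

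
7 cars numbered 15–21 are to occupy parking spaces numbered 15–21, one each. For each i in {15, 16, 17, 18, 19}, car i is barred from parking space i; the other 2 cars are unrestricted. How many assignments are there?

Let Aᵢ (for 15 ≤ i ≤ 19) be the placements that put car i in its forbidden parking space. Any j of these fix j positions, leaving (7−j)! ways to fill the rest, and there are C(5,j) ways to pick which j.
By inclusion–exclusion, the number of valid placements is Σ_{j=0}^{5} (−1)^j C(5,j)·(7−j)!.
Computing: 5040 − 3600 + 1200 − 240 + 30 − 2 = 2428.

2428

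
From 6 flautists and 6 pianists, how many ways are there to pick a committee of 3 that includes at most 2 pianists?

Split by how many pianists are chosen (0 through 2).
Sum: C(6,0)·C(6,3) + C(6,1)·C(6,2) + C(6,2)·C(6,1) = 20 + 90 + 90 = 200.

200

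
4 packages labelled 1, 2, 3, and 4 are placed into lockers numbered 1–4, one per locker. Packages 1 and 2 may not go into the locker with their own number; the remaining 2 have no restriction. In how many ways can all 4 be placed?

Let Aᵢ (for i ∈ {1, 2}) be the placements that put package i in its forbidden locker. Any j of these fix j positions, leaving (4−j)! ways to fill the rest, and there are C(2,j) ways to pick which j.
By inclusion–exclusion, the number of valid placements is Σ_{j=0}^{2} (−1)^j C(2,j)·(4−j)!.
Computing: 24 − 12 + 2 = 14.

14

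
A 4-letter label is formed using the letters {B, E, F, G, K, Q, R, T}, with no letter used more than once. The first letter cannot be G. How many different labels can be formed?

The first letter has 8−1 = 7 choices (anything except G).
The remaining 3 letters are filled from the other 7 symbols without repetition: 7 × 6 × 5 = 210.
Total: 7 × 210 = 1470.

1470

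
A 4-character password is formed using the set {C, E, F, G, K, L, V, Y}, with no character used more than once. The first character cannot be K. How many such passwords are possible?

1470

The first character has 8−1 = 7 choices (anything except K).
The remaining 3 characters are filled from the other 7 symbols without repetition: 7 × 6 × 5 = 210.
Total: 7 × 210 = 1470.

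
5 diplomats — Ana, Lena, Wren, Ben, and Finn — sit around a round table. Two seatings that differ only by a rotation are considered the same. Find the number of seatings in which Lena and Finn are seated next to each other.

Glue Lena and Finn into a block (2 internal orders). Seating 4 units around a circle gives (3)! arrangements.
So 2 × (3)! = 2 × 6 = 12.

12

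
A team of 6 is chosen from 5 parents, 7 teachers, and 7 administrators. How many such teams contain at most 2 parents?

Split by how many parents are chosen (0 through 2).
Sum: C(5,0)·C(14,6) + C(5,1)·C(14,5) + C(5,2)·C(14,4) = 3003 + 10010 + 10010 = 23023.

23023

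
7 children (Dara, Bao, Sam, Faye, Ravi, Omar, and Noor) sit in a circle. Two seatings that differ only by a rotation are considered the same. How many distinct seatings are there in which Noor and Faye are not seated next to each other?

480

All circular seatings of 7 people number (6)! = 720.
Those with Noor next to Faye: fuse the pair into one unit and seat 6 units around a circle — 2·(5)! = 240.
Subtracting, 720 − 240 = 480.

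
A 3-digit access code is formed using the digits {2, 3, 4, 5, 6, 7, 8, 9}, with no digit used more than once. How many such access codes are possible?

336

Choose and order 3 of the 8 symbols: the first digit has 8 options, the next 7, then 6.
That product is 8 × 7 × 6 = 336.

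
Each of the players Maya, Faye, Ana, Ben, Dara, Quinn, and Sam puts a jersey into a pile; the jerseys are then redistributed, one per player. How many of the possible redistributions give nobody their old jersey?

Let Aᵢ be the assignments in which player i gets their old jersey. We want the size of the complement of A₁∪…∪A_7.
By inclusion–exclusion this is Σ_{j=0}^{7} (−1)^j C(7,j)·(7−j)!.
Computing: 5040 − 5040 + 2520 − 840 + 210 − 42 + 7 − 1 = 1854.

1854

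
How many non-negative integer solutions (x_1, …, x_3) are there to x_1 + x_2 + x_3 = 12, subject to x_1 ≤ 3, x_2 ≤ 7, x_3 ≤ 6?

Without the upper bounds there are C(14,2) = 91 ways to split 12 among 3 variables.
Subtract solutions that violate a single cap (substitute x_i' = x_i − (cap_i+1)): x_1 ≥ 4 gives C(10,2) = 45; x_2 ≥ 8 gives C(6,2) = 15; x_3 ≥ 7 gives C(7,2) = 21. Together 81.
Add back pairs where two caps are both exceeded: 1 + 3 + 0 = 4.
By inclusion–exclusion the count is 91 − 81 + 4 = 14.

14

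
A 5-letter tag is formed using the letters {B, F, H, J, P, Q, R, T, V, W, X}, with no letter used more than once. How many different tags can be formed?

This is a permutation of 5 out of 11: P(11,5) = 11!/6!.
11 × 10 × 9 × 8 × 7 = 55440.

55440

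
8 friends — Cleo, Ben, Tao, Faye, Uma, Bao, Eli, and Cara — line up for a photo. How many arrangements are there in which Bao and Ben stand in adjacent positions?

10080

Treat {Bao, Ben} as a single unit. There are 7 units to order, and the pair itself can be ordered 2 ways.
That gives 2 × 7! = 2 × 5040 = 10080.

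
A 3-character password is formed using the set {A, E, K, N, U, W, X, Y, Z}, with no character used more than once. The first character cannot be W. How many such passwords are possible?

448

The first character has 9−1 = 8 choices (anything except W).
The remaining 2 characters are filled from the other 8 symbols without repetition: 8 × 7 = 56.
Total: 8 × 56 = 448.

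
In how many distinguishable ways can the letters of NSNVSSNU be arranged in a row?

Letter multiplicities in NSNVSSNU: N×3, S×3, U×1, V×1.
The number of distinct arrangements is 8!/(3!·3!) = 40320/36 = 1120.

1120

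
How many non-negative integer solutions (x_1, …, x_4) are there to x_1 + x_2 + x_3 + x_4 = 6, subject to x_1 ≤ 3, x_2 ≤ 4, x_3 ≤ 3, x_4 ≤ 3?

50

Without the upper bounds there are C(9,3) = 84 ways to split 6 among 4 variables.
Subtract solutions that violate a single cap (substitute x_i' = x_i − (cap_i+1)): x_1 ≥ 4 gives C(5,3) = 10; x_2 ≥ 5 gives C(4,3) = 4; x_3 ≥ 4 gives C(5,3) = 10; x_4 ≥ 4 gives C(5,3) = 10. Together 34.
No two caps can be exceeded simultaneously, so the pair terms are all 0.
By inclusion–exclusion the count is 84 − 34 + 0 = 50.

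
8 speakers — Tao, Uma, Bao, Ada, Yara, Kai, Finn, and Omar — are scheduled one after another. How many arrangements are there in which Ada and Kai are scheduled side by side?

Place the 6 others and the Ada-Kai pair as 7 objects in a line; the pair has 2 internal arrangements.
That gives 2 × 7! = 2 × 5040 = 10080.

10080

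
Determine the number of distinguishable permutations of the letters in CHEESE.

120

Letter multiplicities in CHEESE: C×1, E×3, H×1, S×1.
Dividing 6! = 720 by 3! = 6 for the repeated letters gives 120.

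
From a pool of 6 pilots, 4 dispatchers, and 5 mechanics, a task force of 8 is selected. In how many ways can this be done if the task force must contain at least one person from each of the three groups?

6216

With no constraint there are C(15,8) = 6435 possible selections.
Selections missing a whole group: no pilots → C(9,8) = 9; no dispatchers → C(11,8) = 165; no mechanics → C(10,8) = 45.
Add back selections omitting two groups (i.e. drawn from a single group): C(6,8) + C(4,8) + C(5,8) = 0.
By inclusion–exclusion: 6435 − 219 + 0 = 6216.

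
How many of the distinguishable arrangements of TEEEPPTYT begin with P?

1120

Fix P in the first position and arrange the remaining 8 letters.
Those 8 letters have E appearing 3 times and T appearing 3 times, giving (8)!/(3!·3!) = 1120.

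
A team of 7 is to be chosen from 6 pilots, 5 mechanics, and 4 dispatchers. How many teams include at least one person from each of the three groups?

Unrestricted: C(15,7) = 6435 ways to pick any 7 of the 15.
Selections missing a whole group: no pilots → C(9,7) = 36; no mechanics → C(10,7) = 120; no dispatchers → C(11,7) = 330.
Add back selections omitting two groups (i.e. drawn from a single group): C(6,7) + C(5,7) + C(4,7) = 0.
By inclusion–exclusion: 6435 − 486 + 0 = 5949.

5949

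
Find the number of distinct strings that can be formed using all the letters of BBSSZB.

BBSSZB has 6 letters with B appearing 3 times and S appearing twice.
So there are 6! / (3!·2!) = 60 distinguishable arrangements.

60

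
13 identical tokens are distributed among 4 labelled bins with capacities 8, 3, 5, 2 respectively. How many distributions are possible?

42

Without the upper bounds there are C(16,3) = 560 ways to split 13 among 4 bins.
Subtract solutions that violate a single cap (substitute x_i' = x_i − (cap_i+1)): x_1 ≥ 9 gives C(7,3) = 35; x_2 ≥ 4 gives C(12,3) = 220; x_3 ≥ 6 gives C(10,3) = 120; x_4 ≥ 3 gives C(13,3) = 286. Together 661.
Add back pairs where two caps are both exceeded: 1 + 0 + 4 + 20 + 84 + 35 = 144.
Subtract triples: 0 + 0 + 0 + 1 = 1.
By inclusion–exclusion the count is 560 − 661 + 144 − 1 = 42.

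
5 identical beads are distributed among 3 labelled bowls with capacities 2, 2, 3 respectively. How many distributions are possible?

By stars and bars, unrestricted non-negative solutions to x_1+…+x_3 = 5 number C(5+2,2) = 21.
Subtract solutions that violate a single cap (substitute x_i' = x_i − (cap_i+1)): x_1 ≥ 3 gives C(4,2) = 6; x_2 ≥ 3 gives C(4,2) = 6; x_3 ≥ 4 gives C(3,2) = 3. Together 15.
No two caps can be exceeded simultaneously, so the pair terms are all 0.
By inclusion–exclusion the count is 21 − 15 + 0 = 6.

6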